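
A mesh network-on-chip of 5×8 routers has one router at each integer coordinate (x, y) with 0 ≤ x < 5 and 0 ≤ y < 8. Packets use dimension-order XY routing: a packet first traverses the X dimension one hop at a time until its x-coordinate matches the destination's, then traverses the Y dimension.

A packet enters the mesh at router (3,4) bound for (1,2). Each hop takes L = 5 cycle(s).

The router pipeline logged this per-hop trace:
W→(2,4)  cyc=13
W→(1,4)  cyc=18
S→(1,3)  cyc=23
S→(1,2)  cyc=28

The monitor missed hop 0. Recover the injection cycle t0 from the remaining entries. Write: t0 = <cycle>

t0 = 8

The first recorded entry is hop 1 at cycle 13.
Therefore t0 = 13 − L = 8.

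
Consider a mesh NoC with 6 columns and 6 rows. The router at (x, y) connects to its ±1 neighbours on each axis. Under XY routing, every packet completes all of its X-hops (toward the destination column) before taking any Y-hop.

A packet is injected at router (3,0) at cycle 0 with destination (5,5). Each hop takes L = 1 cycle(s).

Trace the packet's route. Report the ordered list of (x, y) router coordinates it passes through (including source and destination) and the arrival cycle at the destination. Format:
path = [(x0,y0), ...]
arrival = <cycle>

path = [(3,0), (4,0), (5,0), (5,1), (5,2), (5,3), (5,4), (5,5)]
arrival = 7

[0] x=3 y=0 t=0
[1] x=4 y=0 t=1 →E
[2] x=5 y=0 t=2 →E
[3] x=5 y=1 t=3 →N
[4] x=5 y=2 t=4 →N
[5] x=5 y=3 t=5 →N
[6] x=5 y=4 t=6 →N
[7] x=5 y=5 t=7 →N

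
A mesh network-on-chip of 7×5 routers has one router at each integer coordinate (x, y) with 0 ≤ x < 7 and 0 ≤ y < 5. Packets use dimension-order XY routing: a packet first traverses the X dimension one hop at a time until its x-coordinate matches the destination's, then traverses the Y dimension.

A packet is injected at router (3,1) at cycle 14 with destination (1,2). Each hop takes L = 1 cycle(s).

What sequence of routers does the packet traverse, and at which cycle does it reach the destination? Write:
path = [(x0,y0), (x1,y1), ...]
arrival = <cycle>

path = [(3,1), (2,1), (1,1), (1,2)]
arrival = 17

#0 — 3,1 | c14
#1 — 2,1 | c15 | W
#2 — 1,1 | c16 | W
#3 — 1,2 | c17 | N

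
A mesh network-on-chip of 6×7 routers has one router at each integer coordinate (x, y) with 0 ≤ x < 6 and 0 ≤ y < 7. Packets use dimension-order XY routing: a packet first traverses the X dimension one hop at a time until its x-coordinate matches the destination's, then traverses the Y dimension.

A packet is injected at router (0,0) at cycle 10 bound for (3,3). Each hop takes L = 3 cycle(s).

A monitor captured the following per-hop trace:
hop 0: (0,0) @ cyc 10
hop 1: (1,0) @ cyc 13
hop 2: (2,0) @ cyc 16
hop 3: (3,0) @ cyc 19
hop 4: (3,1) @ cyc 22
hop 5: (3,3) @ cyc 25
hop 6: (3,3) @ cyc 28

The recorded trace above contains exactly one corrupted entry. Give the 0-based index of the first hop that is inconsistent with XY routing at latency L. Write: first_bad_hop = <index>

hop 1: step (+1,+0), +3 cyc — ok
hop 2: step (+1,+0), +3 cyc — ok
hop 3: step (+1,+0), +3 cyc — ok
hop 4: step (+0,+1), +3 cyc — ok
hop 5: step (+0,+2), +3 cyc — BAD: non-unit step

first_bad_hop = 5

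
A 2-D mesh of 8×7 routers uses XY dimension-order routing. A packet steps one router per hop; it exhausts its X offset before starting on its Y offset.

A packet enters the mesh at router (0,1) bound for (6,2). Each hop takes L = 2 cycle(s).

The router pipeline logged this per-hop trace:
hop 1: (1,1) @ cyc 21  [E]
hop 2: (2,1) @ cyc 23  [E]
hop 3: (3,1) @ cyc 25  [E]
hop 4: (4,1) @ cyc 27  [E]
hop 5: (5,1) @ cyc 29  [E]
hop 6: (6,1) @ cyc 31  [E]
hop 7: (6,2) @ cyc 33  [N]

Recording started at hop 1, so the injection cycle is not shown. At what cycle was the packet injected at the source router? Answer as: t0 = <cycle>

cyc[1] = 21 and cyc[k] = t0 + k·L for every k.
So t0 = 21 − 1·2 = 19.

t0 = 19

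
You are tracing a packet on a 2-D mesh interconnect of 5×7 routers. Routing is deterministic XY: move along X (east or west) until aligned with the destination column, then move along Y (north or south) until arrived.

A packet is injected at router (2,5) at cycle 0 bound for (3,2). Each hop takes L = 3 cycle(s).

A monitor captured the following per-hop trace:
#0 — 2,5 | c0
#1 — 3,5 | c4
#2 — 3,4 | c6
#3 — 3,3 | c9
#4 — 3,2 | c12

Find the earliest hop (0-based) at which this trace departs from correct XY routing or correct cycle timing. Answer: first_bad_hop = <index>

hop 1: step (+1,+0), +4 cyc — BAD: Δcyc=4≠L

first_bad_hop = 1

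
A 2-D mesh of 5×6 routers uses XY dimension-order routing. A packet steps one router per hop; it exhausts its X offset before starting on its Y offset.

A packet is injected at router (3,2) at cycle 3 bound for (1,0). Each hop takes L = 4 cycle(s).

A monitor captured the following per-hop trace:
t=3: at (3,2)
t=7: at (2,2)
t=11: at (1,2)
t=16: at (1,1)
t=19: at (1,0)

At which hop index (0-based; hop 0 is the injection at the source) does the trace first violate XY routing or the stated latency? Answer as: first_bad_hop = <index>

first_bad_hop = 3

[1] (-1,+0) / 4c ⇒ ok
[2] (-1,+0) / 4c ⇒ ok
[3] (+0,-1) / 5c ⇒ BAD: Δcyc=5≠L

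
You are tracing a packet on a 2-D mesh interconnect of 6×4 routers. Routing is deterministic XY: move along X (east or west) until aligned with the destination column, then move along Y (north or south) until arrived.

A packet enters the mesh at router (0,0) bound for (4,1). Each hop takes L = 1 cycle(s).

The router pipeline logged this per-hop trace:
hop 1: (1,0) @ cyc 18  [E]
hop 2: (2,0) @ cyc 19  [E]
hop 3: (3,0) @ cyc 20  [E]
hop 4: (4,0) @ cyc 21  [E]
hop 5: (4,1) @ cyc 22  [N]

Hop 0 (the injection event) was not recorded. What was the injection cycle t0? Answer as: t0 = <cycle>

t0 = 17

At hop 1 the cycle is 18; in general cyc_k = t0 + kL.
t0 = cyc[1] − L = 18 − 1 = 17.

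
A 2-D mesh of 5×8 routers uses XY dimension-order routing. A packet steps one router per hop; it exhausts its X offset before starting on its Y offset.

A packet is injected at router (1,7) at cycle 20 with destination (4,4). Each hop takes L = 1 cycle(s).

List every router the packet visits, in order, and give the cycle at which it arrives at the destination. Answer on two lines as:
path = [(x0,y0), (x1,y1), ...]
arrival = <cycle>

hop 0: (1,7) @ cyc 20
hop 1: (2,7) @ cyc 21  [E]
hop 2: (3,7) @ cyc 22  [E]
hop 3: (4,7) @ cyc 23  [E]
hop 4: (4,6) @ cyc 24  [S]
hop 5: (4,5) @ cyc 25  [S]
hop 6: (4,4) @ cyc 26  [S]

path = [(1,7), (2,7), (3,7), (4,7), (4,6), (4,5), (4,4)]
arrival = 26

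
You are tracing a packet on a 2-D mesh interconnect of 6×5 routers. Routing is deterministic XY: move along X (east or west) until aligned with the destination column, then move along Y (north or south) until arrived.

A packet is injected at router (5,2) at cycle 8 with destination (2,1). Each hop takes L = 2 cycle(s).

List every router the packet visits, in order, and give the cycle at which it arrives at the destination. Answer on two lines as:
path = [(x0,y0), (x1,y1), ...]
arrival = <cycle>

path = [(5,2), (4,2), (3,2), (2,2), (2,1)]
arrival = 16

src (5,2)  cyc=8
W→(4,2)  cyc=10
W→(3,2)  cyc=12
W→(2,2)  cyc=14
S→(2,1)  cyc=16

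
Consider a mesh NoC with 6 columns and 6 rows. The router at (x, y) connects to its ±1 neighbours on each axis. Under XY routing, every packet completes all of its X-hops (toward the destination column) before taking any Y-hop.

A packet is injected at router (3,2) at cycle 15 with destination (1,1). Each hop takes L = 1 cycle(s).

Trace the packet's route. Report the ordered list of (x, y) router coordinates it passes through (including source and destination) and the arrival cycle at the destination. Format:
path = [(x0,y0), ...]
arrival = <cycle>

[0] x=3 y=2 t=15
[1] x=2 y=2 t=16 →W
[2] x=1 y=2 t=17 →W
[3] x=1 y=1 t=18 →S

path = [(3,2), (2,2), (1,2), (1,1)]
arrival = 18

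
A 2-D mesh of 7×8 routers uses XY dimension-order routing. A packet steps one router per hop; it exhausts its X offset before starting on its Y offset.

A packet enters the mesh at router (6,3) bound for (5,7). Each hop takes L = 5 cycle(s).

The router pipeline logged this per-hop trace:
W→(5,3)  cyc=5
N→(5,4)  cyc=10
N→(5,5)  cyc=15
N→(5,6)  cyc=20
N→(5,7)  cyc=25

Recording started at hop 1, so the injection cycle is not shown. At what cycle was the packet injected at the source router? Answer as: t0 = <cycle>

Hop 1 reached at cycle 5; hop k is at t0 + k·L.
So t0 = 5 − 1·5 = 0.

t0 = 0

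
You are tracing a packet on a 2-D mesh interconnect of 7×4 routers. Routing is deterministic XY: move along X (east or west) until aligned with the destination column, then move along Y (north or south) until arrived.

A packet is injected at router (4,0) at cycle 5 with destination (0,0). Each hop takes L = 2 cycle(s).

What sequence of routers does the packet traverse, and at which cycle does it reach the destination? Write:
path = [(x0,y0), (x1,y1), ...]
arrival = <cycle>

path = [(4,0), (3,0), (2,0), (1,0), (0,0)]
arrival = 13

src (4,0)  cyc=5
W→(3,0)  cyc=7
W→(2,0)  cyc=9
W→(1,0)  cyc=11
W→(0,0)  cyc=13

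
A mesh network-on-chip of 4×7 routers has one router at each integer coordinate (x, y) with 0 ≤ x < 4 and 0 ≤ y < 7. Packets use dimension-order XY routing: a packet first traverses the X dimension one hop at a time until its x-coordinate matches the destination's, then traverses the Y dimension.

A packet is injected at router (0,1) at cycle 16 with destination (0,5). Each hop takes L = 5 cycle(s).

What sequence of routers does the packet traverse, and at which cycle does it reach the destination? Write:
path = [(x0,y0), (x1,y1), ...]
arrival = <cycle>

path = [(0,1), (0,2), (0,3), (0,4), (0,5)]
arrival = 36

[0] x=0 y=1 t=16
[1] x=0 y=2 t=21 →N
[2] x=0 y=3 t=26 →N
[3] x=0 y=4 t=31 →N
[4] x=0 y=5 t=36 →N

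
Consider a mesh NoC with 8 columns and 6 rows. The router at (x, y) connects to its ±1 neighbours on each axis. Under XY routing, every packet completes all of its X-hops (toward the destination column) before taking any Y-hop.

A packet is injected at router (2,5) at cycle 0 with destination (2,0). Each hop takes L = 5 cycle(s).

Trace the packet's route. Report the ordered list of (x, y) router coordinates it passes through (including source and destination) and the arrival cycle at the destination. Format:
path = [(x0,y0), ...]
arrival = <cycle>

#0 — 2,5 | c0
#1 — 2,4 | c5 | S
#2 — 2,3 | c10 | S
#3 — 2,2 | c15 | S
#4 — 2,1 | c20 | S
#5 — 2,0 | c25 | S

path = [(2,5), (2,4), (2,3), (2,2), (2,1), (2,0)]
arrival = 25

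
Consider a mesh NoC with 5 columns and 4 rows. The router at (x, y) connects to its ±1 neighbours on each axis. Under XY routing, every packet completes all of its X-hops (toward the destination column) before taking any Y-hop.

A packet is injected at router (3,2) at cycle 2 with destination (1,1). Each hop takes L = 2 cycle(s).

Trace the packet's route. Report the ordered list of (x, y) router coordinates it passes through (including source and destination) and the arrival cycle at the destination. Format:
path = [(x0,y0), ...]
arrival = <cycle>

path = [(3,2), (2,2), (1,2), (1,1)]
arrival = 8

  0. router=(3,2) cycle=2 (inject)
  1. router=(2,2) cycle=4 dir=W
  2. router=(1,2) cycle=6 dir=W
  3. router=(1,1) cycle=8 dir=S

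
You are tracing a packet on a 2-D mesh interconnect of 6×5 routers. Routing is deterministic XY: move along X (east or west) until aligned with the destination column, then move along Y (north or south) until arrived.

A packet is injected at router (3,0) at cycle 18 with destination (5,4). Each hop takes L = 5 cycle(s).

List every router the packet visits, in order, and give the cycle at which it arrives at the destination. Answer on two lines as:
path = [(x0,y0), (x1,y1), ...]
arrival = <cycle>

path = [(3,0), (4,0), (5,0), (5,1), (5,2), (5,3), (5,4)]
arrival = 48

t=18: at (3,0)
t=23: at (4,0) after E
t=28: at (5,0) after E
t=33: at (5,1) after N
t=38: at (5,2) after N
t=43: at (5,3) after N
t=48: at (5,4) after N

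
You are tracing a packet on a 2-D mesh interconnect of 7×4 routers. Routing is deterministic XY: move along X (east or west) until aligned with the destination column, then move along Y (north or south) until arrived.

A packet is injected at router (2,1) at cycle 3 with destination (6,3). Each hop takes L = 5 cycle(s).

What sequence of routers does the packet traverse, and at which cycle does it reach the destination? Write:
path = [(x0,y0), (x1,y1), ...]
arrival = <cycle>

hop 0: (2,1) @ cyc 3
hop 1: (3,1) @ cyc 8  [E]
hop 2: (4,1) @ cyc 13  [E]
hop 3: (5,1) @ cyc 18  [E]
hop 4: (6,1) @ cyc 23  [E]
hop 5: (6,2) @ cyc 28  [N]
hop 6: (6,3) @ cyc 33  [N]

path = [(2,1), (3,1), (4,1), (5,1), (6,1), (6,2), (6,3)]
arrival = 33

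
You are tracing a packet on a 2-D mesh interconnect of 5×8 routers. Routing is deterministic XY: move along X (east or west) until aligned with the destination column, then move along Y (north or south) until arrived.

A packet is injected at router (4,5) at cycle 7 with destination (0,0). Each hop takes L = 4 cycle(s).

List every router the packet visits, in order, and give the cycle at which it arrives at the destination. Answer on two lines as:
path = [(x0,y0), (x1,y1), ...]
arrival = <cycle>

t=7: at (4,5)
t=11: at (3,5) after W
t=15: at (2,5) after W
t=19: at (1,5) after W
t=23: at (0,5) after W
t=27: at (0,4) after S
t=31: at (0,3) after S
t=35: at (0,2) after S
t=39: at (0,1) after S
t=43: at (0,0) after S

path = [(4,5), (3,5), (2,5), (1,5), (0,5), (0,4), (0,3), (0,2), (0,1), (0,0)]
arrival = 43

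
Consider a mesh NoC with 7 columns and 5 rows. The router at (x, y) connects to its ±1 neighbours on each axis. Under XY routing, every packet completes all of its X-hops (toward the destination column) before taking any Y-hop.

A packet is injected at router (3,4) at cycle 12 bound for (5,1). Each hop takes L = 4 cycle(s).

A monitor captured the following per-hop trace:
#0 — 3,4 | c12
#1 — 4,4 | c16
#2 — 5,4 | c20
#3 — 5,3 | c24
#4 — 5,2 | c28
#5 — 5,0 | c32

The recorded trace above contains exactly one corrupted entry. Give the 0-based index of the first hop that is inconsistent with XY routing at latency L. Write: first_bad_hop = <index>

  1: Δx=+1 Δy=+0 Δt=4 [ok]
  2: Δx=+1 Δy=+0 Δt=4 [ok]
  3: Δx=+0 Δy=-1 Δt=4 [ok]
  4: Δx=+0 Δy=-1 Δt=4 [ok]
  5: Δx=+0 Δy=-2 Δt=4 [BAD: non-unit step]

first_bad_hop = 5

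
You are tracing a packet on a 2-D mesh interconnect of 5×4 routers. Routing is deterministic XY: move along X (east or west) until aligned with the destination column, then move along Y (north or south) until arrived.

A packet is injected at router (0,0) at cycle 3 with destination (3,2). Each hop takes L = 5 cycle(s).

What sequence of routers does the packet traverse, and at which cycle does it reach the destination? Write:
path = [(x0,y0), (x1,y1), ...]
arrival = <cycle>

path = [(0,0), (1,0), (2,0), (3,0), (3,1), (3,2)]
arrival = 28

  0. router=(0,0) cycle=3 (inject)
  1. router=(1,0) cycle=8 dir=E
  2. router=(2,0) cycle=13 dir=E
  3. router=(3,0) cycle=18 dir=E
  4. router=(3,1) cycle=23 dir=N
  5. router=(3,2) cycle=28 dir=N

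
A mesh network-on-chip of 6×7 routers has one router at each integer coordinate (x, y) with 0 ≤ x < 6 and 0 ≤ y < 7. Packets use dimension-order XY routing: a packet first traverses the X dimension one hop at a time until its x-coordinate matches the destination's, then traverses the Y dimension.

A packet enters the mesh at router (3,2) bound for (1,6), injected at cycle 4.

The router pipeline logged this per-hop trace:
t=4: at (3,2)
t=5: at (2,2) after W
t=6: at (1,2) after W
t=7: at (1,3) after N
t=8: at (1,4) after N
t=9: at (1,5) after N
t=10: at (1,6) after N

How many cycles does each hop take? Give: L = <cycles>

From hop 0 (4) to hop 1 (5): +1 cycles.
One hop costs L cycles, so L = 1.

L = 1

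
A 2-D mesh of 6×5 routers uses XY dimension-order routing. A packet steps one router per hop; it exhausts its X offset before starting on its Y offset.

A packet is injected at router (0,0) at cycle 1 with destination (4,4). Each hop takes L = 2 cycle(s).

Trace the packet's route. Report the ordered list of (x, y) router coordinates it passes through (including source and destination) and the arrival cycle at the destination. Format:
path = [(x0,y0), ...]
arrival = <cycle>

#0 — 0,0 | c1
#1 — 1,0 | c3 | E
#2 — 2,0 | c5 | E
#3 — 3,0 | c7 | E
#4 — 4,0 | c9 | E
#5 — 4,1 | c11 | N
#6 — 4,2 | c13 | N
#7 — 4,3 | c15 | N
#8 — 4,4 | c17 | N

path = [(0,0), (1,0), (2,0), (3,0), (4,0), (4,1), (4,2), (4,3), (4,4)]
arrival = 17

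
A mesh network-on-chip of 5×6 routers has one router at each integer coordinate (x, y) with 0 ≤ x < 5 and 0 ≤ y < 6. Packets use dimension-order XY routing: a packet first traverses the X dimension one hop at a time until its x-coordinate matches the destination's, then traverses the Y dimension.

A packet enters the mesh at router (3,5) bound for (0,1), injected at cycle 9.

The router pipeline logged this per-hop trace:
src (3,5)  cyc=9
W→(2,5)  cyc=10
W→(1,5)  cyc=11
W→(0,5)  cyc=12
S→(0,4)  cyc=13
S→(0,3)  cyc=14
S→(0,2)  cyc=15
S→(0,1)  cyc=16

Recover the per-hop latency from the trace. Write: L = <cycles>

Δcyc across hop 0→1: 10 − 9 = 1.
Each hop adds L, hence L = 1.

L = 1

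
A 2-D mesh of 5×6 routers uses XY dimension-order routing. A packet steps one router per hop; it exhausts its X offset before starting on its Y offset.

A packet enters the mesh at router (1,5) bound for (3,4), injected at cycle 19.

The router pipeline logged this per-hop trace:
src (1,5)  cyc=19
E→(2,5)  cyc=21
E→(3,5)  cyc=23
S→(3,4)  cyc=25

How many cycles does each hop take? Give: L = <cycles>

cyc[1] − cyc[0] = 21 − 19 = 2.
That increment is L by definition: L = 2.

L = 2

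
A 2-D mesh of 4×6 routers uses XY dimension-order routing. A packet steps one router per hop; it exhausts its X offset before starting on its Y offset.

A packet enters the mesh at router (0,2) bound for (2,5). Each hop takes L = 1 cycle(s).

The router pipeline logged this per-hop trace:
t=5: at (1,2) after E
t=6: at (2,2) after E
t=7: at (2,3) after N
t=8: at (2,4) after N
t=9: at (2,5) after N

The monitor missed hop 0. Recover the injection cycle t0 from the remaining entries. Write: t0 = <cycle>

t0 = 4

cyc[1] = 5 and cyc[k] = t0 + k·L for every k.
t0 = cyc[1] − L = 5 − 1 = 4.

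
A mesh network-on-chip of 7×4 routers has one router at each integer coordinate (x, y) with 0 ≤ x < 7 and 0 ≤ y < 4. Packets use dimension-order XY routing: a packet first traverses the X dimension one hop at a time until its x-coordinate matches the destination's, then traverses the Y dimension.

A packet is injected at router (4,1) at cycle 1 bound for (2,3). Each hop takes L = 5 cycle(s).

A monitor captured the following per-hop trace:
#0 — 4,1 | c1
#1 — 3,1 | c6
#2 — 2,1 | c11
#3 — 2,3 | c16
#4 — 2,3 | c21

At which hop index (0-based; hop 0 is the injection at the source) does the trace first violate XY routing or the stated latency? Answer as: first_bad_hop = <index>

first_bad_hop = 3

[1] (-1,+0) / 5c ⇒ ok
[2] (-1,+0) / 5c ⇒ ok
[3] (+0,+2) / 5c ⇒ BAD: non-unit step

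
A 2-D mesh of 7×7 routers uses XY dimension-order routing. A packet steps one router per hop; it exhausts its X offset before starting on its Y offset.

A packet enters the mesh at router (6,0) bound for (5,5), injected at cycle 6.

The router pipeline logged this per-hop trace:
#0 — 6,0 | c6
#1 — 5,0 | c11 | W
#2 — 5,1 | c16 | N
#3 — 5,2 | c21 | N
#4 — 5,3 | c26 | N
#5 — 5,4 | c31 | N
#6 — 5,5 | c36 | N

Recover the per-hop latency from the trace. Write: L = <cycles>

Between hops 0 and 1 the cycle counter advances 11 − 6 = 5.
That increment is L by definition: L = 5.

L = 5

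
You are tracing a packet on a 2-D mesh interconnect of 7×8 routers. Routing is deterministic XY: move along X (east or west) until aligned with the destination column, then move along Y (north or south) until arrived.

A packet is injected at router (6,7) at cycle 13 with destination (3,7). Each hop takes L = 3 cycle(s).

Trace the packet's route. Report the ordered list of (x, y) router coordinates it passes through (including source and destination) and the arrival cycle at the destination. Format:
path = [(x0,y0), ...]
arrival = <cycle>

[0] x=6 y=7 t=13
[1] x=5 y=7 t=16 →W
[2] x=4 y=7 t=19 →W
[3] x=3 y=7 t=22 →W

path = [(6,7), (5,7), (4,7), (3,7)]
arrival = 22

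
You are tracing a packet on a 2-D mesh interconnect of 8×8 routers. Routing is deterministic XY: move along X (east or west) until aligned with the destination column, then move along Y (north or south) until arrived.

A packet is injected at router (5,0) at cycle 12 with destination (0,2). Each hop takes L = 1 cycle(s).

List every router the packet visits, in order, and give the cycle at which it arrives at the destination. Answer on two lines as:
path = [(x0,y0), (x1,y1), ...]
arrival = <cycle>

path = [(5,0), (4,0), (3,0), (2,0), (1,0), (0,0), (0,1), (0,2)]
arrival = 19

  0. router=(5,0) cycle=12 (inject)
  1. router=(4,0) cycle=13 dir=W
  2. router=(3,0) cycle=14 dir=W
  3. router=(2,0) cycle=15 dir=W
  4. router=(1,0) cycle=16 dir=W
  5. router=(0,0) cycle=17 dir=W
  6. router=(0,1) cycle=18 dir=N
  7. router=(0,2) cycle=19 dir=N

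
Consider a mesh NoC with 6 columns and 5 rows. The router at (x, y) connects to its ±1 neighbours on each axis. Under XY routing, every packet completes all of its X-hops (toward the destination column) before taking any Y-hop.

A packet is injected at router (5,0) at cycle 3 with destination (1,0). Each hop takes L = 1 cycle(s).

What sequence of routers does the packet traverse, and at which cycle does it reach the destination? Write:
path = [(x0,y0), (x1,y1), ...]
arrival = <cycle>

path = [(5,0), (4,0), (3,0), (2,0), (1,0)]
arrival = 7

src (5,0)  cyc=3
W→(4,0)  cyc=4
W→(3,0)  cyc=5
W→(2,0)  cyc=6
W→(1,0)  cyc=7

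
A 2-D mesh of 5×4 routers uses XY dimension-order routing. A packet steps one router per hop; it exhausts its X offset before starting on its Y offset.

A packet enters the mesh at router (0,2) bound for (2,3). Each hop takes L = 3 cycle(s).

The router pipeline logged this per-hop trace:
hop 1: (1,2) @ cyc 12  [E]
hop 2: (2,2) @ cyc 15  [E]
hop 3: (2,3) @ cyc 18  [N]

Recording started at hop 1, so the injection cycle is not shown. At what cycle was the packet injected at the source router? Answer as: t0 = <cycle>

t0 = 9

The first recorded entry is hop 1 at cycle 12.
Therefore t0 = 12 − L = 9.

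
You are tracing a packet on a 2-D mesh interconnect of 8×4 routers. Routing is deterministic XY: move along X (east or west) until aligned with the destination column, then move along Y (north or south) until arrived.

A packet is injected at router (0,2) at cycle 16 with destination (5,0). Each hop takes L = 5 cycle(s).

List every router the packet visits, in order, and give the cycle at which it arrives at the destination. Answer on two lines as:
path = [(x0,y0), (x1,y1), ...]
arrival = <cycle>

  0. router=(0,2) cycle=16 (inject)
  1. router=(1,2) cycle=21 dir=E
  2. router=(2,2) cycle=26 dir=E
  3. router=(3,2) cycle=31 dir=E
  4. router=(4,2) cycle=36 dir=E
  5. router=(5,2) cycle=41 dir=E
  6. router=(5,1) cycle=46 dir=S
  7. router=(5,0) cycle=51 dir=S

path = [(0,2), (1,2), (2,2), (3,2), (4,2), (5,2), (5,1), (5,0)]
arrival = 51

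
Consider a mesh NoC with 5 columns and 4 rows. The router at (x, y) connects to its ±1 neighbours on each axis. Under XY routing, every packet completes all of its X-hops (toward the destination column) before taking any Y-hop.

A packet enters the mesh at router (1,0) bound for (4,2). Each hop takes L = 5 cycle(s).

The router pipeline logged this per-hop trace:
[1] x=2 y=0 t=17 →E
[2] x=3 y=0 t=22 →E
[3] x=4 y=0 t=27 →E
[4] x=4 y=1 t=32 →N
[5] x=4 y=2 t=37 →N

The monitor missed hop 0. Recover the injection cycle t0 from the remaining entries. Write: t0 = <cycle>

t0 = 12

Hop 1 reached at cycle 17; hop k is at t0 + k·L.
Subtract one hop: t0 = 17 − 5 = 12.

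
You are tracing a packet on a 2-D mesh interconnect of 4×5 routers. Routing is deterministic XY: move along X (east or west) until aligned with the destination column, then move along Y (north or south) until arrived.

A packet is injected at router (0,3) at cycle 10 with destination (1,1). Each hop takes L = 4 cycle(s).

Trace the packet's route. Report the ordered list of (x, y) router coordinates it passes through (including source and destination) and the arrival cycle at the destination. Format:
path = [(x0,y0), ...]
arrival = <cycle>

t=10: at (0,3)
t=14: at (1,3) after E
t=18: at (1,2) after S
t=22: at (1,1) after S

path = [(0,3), (1,3), (1,2), (1,1)]
arrival = 22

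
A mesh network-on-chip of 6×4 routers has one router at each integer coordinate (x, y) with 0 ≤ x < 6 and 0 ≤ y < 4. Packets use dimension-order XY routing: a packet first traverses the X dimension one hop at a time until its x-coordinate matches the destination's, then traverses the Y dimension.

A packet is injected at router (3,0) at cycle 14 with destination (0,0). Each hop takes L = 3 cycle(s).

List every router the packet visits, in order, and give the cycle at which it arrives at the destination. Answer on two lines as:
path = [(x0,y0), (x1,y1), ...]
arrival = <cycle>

path = [(3,0), (2,0), (1,0), (0,0)]
arrival = 23

[0] x=3 y=0 t=14
[1] x=2 y=0 t=17 →W
[2] x=1 y=0 t=20 →W
[3] x=0 y=0 t=23 →W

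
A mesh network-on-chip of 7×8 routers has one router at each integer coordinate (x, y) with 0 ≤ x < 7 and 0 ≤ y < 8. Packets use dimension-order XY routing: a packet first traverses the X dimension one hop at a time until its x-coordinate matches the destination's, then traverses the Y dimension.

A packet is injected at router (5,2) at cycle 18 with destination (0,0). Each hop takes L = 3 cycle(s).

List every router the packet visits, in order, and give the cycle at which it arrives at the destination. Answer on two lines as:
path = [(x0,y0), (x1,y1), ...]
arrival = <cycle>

path = [(5,2), (4,2), (3,2), (2,2), (1,2), (0,2), (0,1), (0,0)]
arrival = 39

#0 — 5,2 | c18
#1 — 4,2 | c21 | W
#2 — 3,2 | c24 | W
#3 — 2,2 | c27 | W
#4 — 1,2 | c30 | W
#5 — 0,2 | c33 | W
#6 — 0,1 | c36 | S
#7 — 0,0 | c39 | S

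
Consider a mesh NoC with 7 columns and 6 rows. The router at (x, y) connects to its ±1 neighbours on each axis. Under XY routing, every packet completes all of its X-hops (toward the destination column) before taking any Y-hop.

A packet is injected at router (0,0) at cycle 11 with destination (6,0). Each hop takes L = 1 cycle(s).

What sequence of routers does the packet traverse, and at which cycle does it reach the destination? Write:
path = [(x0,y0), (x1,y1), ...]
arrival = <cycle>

t=11: at (0,0)
t=12: at (1,0) after E
t=13: at (2,0) after E
t=14: at (3,0) after E
t=15: at (4,0) after E
t=16: at (5,0) after E
t=17: at (6,0) after E

path = [(0,0), (1,0), (2,0), (3,0), (4,0), (5,0), (6,0)]
arrival = 17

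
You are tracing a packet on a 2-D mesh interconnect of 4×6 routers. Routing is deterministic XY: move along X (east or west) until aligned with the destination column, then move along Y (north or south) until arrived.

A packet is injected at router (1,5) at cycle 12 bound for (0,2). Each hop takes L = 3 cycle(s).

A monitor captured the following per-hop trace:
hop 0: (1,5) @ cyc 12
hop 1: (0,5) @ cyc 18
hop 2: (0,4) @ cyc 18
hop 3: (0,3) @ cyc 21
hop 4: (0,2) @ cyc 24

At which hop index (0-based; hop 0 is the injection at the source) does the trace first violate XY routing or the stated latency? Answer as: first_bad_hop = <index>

  1: Δx=-1 Δy=+0 Δt=6 [BAD: Δcyc=6≠L]

first_bad_hop = 1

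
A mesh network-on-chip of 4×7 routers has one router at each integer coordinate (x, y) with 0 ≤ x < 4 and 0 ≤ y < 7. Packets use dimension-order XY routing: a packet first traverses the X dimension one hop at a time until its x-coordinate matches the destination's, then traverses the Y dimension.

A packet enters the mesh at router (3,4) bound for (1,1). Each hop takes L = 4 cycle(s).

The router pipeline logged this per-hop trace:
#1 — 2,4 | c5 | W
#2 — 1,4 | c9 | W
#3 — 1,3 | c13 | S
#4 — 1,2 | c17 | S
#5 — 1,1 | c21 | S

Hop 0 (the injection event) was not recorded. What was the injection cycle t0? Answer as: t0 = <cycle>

cyc[1] = 5 and cyc[k] = t0 + k·L for every k.
Subtract one hop: t0 = 5 − 4 = 1.

t0 = 1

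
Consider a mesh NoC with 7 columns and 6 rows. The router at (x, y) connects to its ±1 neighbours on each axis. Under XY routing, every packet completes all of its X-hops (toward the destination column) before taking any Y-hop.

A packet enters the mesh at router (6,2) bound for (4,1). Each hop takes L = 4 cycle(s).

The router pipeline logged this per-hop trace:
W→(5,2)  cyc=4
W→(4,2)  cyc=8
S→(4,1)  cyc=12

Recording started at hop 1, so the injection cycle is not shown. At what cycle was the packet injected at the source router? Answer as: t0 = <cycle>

Hop 1 reached at cycle 4; hop k is at t0 + k·L.
t0 = cyc[1] − L = 4 − 4 = 0.

t0 = 0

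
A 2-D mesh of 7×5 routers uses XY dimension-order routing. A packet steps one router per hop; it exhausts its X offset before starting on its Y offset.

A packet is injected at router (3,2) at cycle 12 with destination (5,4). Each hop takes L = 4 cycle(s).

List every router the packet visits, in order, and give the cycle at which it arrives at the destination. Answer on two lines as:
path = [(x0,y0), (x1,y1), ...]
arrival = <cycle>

path = [(3,2), (4,2), (5,2), (5,3), (5,4)]
arrival = 28

[0] x=3 y=2 t=12
[1] x=4 y=2 t=16 →E
[2] x=5 y=2 t=20 →E
[3] x=5 y=3 t=24 →N
[4] x=5 y=4 t=28 →N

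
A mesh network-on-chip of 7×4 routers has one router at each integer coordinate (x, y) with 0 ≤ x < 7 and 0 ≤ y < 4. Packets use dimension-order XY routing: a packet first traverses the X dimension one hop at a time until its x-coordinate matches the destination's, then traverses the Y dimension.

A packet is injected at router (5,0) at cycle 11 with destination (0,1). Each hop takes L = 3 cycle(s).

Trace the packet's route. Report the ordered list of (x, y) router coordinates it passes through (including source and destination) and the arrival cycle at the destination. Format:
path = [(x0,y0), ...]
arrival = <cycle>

hop 0: (5,0) @ cyc 11
hop 1: (4,0) @ cyc 14  [W]
hop 2: (3,0) @ cyc 17  [W]
hop 3: (2,0) @ cyc 20  [W]
hop 4: (1,0) @ cyc 23  [W]
hop 5: (0,0) @ cyc 26  [W]
hop 6: (0,1) @ cyc 29  [N]

path = [(5,0), (4,0), (3,0), (2,0), (1,0), (0,0), (0,1)]
arrival = 29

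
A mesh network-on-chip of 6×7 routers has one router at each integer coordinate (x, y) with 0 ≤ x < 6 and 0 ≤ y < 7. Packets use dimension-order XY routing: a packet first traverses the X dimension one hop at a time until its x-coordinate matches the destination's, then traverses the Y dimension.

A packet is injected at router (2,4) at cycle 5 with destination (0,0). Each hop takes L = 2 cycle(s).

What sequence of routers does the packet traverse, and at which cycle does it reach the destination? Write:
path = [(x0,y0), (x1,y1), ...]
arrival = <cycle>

src (2,4)  cyc=5
W→(1,4)  cyc=7
W→(0,4)  cyc=9
S→(0,3)  cyc=11
S→(0,2)  cyc=13
S→(0,1)  cyc=15
S→(0,0)  cyc=17

path = [(2,4), (1,4), (0,4), (0,3), (0,2), (0,1), (0,0)]
arrival = 17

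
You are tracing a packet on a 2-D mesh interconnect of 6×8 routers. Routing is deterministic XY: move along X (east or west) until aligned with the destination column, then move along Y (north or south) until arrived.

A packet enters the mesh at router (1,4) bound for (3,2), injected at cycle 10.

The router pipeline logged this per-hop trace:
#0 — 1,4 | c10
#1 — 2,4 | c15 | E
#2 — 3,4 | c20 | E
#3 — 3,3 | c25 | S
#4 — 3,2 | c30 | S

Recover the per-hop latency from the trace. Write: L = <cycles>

From hop 0 (10) to hop 1 (15): +5 cycles.
Each hop adds L, hence L = 5.

L = 5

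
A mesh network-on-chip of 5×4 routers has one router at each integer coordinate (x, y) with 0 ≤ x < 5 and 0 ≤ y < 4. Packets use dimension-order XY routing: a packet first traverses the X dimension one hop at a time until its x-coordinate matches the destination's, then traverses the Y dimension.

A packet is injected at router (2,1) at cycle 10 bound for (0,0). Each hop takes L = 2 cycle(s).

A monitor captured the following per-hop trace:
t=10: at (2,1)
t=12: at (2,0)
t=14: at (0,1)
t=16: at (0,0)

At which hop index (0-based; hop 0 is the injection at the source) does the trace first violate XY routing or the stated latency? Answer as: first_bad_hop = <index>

first_bad_hop = 1

  1: Δx=+0 Δy=-1 Δt=2 [BAD: Y-move but x=2≠0]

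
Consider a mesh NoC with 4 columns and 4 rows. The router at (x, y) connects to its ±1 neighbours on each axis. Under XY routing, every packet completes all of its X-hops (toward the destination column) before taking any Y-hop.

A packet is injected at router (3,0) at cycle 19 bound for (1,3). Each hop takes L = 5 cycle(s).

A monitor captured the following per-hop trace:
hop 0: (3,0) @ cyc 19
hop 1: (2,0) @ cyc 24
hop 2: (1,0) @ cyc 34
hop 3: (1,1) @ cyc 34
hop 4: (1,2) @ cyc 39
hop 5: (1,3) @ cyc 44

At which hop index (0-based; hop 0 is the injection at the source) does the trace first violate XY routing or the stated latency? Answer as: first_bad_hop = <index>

first_bad_hop = 2

[1] (-1,+0) / 5c ⇒ ok
[2] (-1,+0) / 10c ⇒ BAD: Δcyc=10≠L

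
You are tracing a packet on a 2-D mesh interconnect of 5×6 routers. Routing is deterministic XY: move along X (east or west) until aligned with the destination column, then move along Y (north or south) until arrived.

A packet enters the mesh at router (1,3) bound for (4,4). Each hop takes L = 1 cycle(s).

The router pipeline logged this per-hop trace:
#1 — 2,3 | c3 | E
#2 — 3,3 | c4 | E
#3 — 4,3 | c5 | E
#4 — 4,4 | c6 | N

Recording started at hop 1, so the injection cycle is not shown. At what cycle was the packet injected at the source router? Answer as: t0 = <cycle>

Hop 1 reached at cycle 3; hop k is at t0 + k·L.
Subtract one hop: t0 = 3 − 1 = 2.

t0 = 2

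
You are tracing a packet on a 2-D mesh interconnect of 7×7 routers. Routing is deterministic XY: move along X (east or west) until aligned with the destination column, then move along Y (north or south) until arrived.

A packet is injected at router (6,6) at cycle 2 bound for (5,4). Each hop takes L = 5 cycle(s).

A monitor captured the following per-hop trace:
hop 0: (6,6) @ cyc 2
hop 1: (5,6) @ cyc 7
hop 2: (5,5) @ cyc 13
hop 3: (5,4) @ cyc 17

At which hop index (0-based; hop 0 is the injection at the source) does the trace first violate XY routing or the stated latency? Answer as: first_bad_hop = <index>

first_bad_hop = 2

  1: Δx=-1 Δy=+0 Δt=5 [ok]
  2: Δx=+0 Δy=-1 Δt=6 [BAD: Δcyc=6≠L]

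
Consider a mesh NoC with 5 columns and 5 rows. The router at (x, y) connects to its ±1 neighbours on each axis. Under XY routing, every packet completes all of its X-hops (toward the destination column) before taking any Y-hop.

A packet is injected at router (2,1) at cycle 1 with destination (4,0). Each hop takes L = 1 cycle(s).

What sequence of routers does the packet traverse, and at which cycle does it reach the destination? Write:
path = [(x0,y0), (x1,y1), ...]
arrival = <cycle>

path = [(2,1), (3,1), (4,1), (4,0)]
arrival = 4

t=1: at (2,1)
t=2: at (3,1) after E
t=3: at (4,1) after E
t=4: at (4,0) after S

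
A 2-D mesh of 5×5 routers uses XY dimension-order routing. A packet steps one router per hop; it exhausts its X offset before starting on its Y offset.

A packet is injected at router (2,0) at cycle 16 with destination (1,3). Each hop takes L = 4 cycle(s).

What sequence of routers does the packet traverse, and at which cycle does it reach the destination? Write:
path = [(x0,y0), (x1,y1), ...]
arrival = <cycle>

path = [(2,0), (1,0), (1,1), (1,2), (1,3)]
arrival = 32

src (2,0)  cyc=16
W→(1,0)  cyc=20
N→(1,1)  cyc=24
N→(1,2)  cyc=28
N→(1,3)  cyc=32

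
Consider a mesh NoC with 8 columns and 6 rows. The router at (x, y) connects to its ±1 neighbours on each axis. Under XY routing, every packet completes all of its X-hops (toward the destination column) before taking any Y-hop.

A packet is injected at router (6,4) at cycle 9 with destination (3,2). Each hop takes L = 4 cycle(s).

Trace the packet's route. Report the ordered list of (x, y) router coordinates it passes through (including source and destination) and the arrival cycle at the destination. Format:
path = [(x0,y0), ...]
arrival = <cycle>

t=9: at (6,4)
t=13: at (5,4) after W
t=17: at (4,4) after W
t=21: at (3,4) after W
t=25: at (3,3) after S
t=29: at (3,2) after S

path = [(6,4), (5,4), (4,4), (3,4), (3,3), (3,2)]
arrival = 29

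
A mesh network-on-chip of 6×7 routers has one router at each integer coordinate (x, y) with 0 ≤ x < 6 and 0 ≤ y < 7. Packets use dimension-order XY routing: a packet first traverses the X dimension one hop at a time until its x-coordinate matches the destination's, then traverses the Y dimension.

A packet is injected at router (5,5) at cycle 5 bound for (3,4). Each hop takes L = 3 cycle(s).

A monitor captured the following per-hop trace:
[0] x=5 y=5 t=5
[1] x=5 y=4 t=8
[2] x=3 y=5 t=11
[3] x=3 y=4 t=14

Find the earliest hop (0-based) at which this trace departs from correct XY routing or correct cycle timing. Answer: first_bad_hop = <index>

[1] (+0,-1) / 3c ⇒ BAD: Y-move but x=5≠3

first_bad_hop = 1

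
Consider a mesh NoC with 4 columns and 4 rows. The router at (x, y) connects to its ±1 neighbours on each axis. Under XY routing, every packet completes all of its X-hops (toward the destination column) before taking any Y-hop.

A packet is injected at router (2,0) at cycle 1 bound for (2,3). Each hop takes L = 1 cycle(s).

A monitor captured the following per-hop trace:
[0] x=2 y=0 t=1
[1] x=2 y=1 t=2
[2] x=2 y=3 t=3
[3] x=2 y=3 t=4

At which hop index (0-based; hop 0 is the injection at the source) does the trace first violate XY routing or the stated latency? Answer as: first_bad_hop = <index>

first_bad_hop = 2

[1] (+0,+1) / 1c ⇒ ok
[2] (+0,+2) / 1c ⇒ BAD: non-unit step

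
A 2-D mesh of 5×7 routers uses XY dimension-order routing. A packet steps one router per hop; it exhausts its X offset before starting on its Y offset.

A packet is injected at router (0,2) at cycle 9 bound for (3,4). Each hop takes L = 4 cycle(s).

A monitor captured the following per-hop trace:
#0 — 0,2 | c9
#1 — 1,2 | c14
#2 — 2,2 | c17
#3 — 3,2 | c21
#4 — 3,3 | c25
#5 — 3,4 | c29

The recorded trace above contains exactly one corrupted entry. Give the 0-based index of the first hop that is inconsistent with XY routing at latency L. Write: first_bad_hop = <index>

[1] (+1,+0) / 5c ⇒ BAD: Δcyc=5≠L

first_bad_hop = 1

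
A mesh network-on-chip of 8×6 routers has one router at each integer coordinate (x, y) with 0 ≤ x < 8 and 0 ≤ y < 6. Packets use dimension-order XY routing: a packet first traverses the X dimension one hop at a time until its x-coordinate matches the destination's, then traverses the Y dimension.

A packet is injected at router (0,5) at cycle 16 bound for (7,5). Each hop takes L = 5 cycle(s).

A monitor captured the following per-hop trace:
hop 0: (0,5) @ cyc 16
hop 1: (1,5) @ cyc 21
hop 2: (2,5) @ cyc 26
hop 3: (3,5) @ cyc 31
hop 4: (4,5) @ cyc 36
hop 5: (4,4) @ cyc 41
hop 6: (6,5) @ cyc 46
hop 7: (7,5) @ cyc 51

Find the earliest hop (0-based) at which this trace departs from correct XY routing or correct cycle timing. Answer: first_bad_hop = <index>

check 1→ d=(1,0) cyc+5: ok
check 2→ d=(1,0) cyc+5: ok
check 3→ d=(1,0) cyc+5: ok
check 4→ d=(1,0) cyc+5: ok
check 5→ d=(0,-1) cyc+5: BAD: Y-move but x=4≠7

first_bad_hop = 5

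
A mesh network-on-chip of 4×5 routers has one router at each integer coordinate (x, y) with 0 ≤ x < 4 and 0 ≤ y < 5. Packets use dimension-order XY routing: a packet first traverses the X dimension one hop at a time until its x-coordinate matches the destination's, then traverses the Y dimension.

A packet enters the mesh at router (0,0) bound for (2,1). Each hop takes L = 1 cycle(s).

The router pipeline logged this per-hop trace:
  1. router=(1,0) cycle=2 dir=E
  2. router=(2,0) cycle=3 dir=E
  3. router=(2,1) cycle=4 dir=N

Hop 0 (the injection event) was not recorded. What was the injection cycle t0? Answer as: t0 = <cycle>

At hop 1 the cycle is 2; in general cyc_k = t0 + kL.
Subtract one hop: t0 = 2 − 1 = 1.

t0 = 1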